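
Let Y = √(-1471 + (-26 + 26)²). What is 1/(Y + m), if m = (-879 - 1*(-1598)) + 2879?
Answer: 3598/12947075 - I*√1471/12947075 ≈ 0.0002779 - 2.9623e-6*I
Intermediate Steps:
m = 3598 (m = (-879 + 1598) + 2879 = 719 + 2879 = 3598)
Y = I*√1471 (Y = √(-1471 + 0²) = √(-1471 + 0) = √(-1471) = I*√1471 ≈ 38.354*I)
1/(Y + m) = 1/(I*√1471 + 3598) = 1/(3598 + I*√1471)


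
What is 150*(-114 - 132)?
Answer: -36900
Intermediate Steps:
150*(-114 - 132) = 150*(-246) = -36900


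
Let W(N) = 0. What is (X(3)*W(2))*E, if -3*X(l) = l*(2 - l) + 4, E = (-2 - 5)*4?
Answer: 0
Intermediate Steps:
E = -28 (E = -7*4 = -28)
X(l) = -4/3 - l*(2 - l)/3 (X(l) = -(l*(2 - l) + 4)/3 = -(4 + l*(2 - l))/3 = -4/3 - l*(2 - l)/3)
(X(3)*W(2))*E = ((-4/3 - ⅔*3 + (⅓)*3²)*0)*(-28) = ((-4/3 - 2 + (⅓)*9)*0)*(-28) = ((-4/3 - 2 + 3)*0)*(-28) = -⅓*0*(-28) = 0*(-28) = 0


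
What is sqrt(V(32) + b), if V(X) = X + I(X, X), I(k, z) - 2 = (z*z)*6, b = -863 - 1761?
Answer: sqrt(3554) ≈ 59.615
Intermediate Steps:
b = -2624
I(k, z) = 2 + 6*z**2 (I(k, z) = 2 + (z*z)*6 = 2 + z**2*6 = 2 + 6*z**2)
V(X) = 2 + X + 6*X**2 (V(X) = X + (2 + 6*X**2) = 2 + X + 6*X**2)
sqrt(V(32) + b) = sqrt((2 + 32 + 6*32**2) - 2624) = sqrt((2 + 32 + 6*1024) - 2624) = sqrt((2 + 32 + 6144) - 2624) = sqrt(6178 - 2624) = sqrt(3554)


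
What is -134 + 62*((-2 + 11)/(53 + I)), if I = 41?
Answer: -6019/47 ≈ -128.06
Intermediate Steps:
-134 + 62*((-2 + 11)/(53 + I)) = -134 + 62*((-2 + 11)/(53 + 41)) = -134 + 62*(9/94) = -134 + 279/47 = -6019/47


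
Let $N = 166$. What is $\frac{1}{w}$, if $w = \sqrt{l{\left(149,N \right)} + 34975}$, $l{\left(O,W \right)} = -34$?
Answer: $\frac{\sqrt{34941}}{34941} \approx 0.0053497$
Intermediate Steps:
$w = \sqrt{34941}$ ($w = \sqrt{-34 + 34975} = \sqrt{34941} \approx 186.93$)
$\frac{1}{w} = \frac{1}{\sqrt{34941}} = \frac{\sqrt{34941}}{34941}$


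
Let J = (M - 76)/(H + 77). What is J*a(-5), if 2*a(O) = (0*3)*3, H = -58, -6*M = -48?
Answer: 0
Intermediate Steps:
M = 8 (M = -⅙*(-48) = 8)
a(O) = 0 (a(O) = ((0*3)*3)/2 = (0*3)/2 = (½)*0 = 0)
J = -68/19 (J = (8 - 76)/(-58 + 77) = -68/19 ≈ -3.5789)
J*a(-5) = -68/19*0 = 0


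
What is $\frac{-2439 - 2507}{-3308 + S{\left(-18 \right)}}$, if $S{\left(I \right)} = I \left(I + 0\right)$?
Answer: $\frac{2473}{1492} \approx 1.6575$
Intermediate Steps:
$S{\left(I \right)} = I^{2}$ ($S{\left(I \right)} = I I = I^{2}$)
$\frac{-2439 - 2507}{-3308 + S{\left(-18 \right)}} = \frac{-2439 - 2507}{-3308 + \left(-18\right)^{2}} = - \frac{4946}{-3308 + 324} = - \frac{4946}{-2984} = \left(-4946\right) \left(- \frac{1}{2984}\right) = \frac{2473}{1492}$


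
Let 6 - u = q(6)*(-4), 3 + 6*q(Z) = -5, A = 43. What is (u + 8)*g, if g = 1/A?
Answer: 26/129 ≈ 0.20155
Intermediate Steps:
q(Z) = -4/3 (q(Z) = -1/2 + (1/6)*(-5) = -1/2 - 5/6 = -4/3)
g = 1/43 ≈ 0.023256
u = 2/3 (u = 6 - (-4)*(-4)/3 = 6 - 1*16/3 = 6 - 16/3 = 2/3 ≈ 0.66667)
(u + 8)*g = (2/3 + 8)*(1/43) = (26/3)*(1/43) = 26/129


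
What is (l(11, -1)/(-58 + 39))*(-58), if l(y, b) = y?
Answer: 638/19 ≈ 33.579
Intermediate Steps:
(l(11, -1)/(-58 + 39))*(-58) = (11/(-58 + 39))*(-58) = (11/(-19))*(-58) = -1/19*11*(-58) = -11/19*(-58) = 638/19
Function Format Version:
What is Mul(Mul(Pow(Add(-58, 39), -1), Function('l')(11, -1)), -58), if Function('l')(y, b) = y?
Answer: Rational(638, 19) ≈ 33.579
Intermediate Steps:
Mul(Mul(Pow(Add(-58, 39), -1), Function('l')(11, -1)), -58) = Mul(Mul(Pow(Add(-58, 39), -1), 11), -58) = Mul(Mul(Pow(-19, -1), 11), -58) = Mul(Mul(Rational(-1, 19), 11), -58) = Mul(Rational(-11, 19), -58) = Rational(638, 19)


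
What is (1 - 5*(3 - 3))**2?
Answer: 1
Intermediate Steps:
(1 - 5*(3 - 3))**2 = (1 - 5*0)**2 = (1 + 0)**2 = 1**2 = 1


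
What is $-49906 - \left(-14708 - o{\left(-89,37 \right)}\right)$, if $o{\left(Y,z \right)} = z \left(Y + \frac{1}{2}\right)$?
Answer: $- \frac{76945}{2} \approx -38473.0$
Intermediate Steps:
$o{\left(Y,z \right)} = z \left(\frac{1}{2} + Y\right)$ ($o{\left(Y,z \right)} = z \left(Y + \frac{1}{2}\right) = z \left(\frac{1}{2} + Y\right)$)
$-49906 - \left(-14708 - o{\left(-89,37 \right)}\right) = -49906 - \left(-14708 - 37 \left(\frac{1}{2} - 89\right)\right) = -49906 - \left(-14708 - 37 \left(- \frac{177}{2}\right)\right) = -49906 - \left(-14708 - - \frac{6549}{2}\right) = -49906 - \left(-14708 + \frac{6549}{2}\right) = -49906 - - \frac{22867}{2} = -49906 + \frac{22867}{2} = - \frac{76945}{2}$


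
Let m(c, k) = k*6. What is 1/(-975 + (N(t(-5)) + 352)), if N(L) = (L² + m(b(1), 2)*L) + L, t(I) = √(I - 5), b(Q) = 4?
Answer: -I/(13*√10 + 633*I) ≈ -0.0015731 - 0.00010217*I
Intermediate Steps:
m(c, k) = 6*k
t(I) = √(-5 + I)
N(L) = L² + 13*L (N(L) = (L² + (6*2)*L) + L = (L² + 12*L) + L = L² + 13*L)
1/(-975 + (N(t(-5)) + 352)) = 1/(-975 + (√(-5 - 5)*(13 + √(-5 - 5)) + 352)) = 1/(-975 + (√(-10)*(13 + √(-10)) + 352)) = 1/(-975 + ((I*√10)*(13 + I*√10) + 352)) = 1/(-975 + (I*√10*(13 + I*√10) + 352)) = 1/(-975 + (352 + I*√10*(13 + I*√10))) = 1/(-623 + I*√10*(13 + I*√10))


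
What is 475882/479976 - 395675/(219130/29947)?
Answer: -16727251074341/309344532 ≈ -54073.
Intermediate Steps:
475882/479976 - 395675/(219130/29947) = 475882*(1/479976) - 395675/(219130*(1/29947)) = 237941/239988 - 395675/219130/29947 = 237941/239988 - 395675*29947/219130 = 237941/239988 - 139403285/2578 = -16727251074341/309344532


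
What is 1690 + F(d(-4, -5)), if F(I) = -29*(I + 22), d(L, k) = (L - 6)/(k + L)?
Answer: 9178/9 ≈ 1019.8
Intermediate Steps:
d(L, k) = (-6 + L)/(L + k)
F(I) = -638 - 29*I (F(I) = -29*(22 + I) = -638 - 29*I)
1690 + F(d(-4, -5)) = 1690 + (-638 - 29*(-6 - 4)/(-4 - 5)) = 1690 + (-638 - 29*(-10)/(-9)) = 1690 + (-638 - (-29)*(-10)/9) = 1690 + (-638 - 29*10/9) = 1690 + (-638 - 290/9) = 1690 - 6032/9 = 9178/9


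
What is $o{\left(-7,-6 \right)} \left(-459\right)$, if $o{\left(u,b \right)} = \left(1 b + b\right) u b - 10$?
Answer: $235926$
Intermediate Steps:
$o{\left(u,b \right)} = -10 + 2 u b^{2}$ ($o{\left(u,b \right)} = \left(b + b\right) u b - 10 = 2 b u b - 10 = 2 u b^{2} - 10 = -10 + 2 u b^{2}$)
$o{\left(-7,-6 \right)} \left(-459\right) = \left(-10 + 2 \left(-7\right) \left(-6\right)^{2}\right) \left(-459\right) = \left(-10 + 2 \left(-7\right) 36\right) \left(-459\right) = \left(-10 - 504\right) \left(-459\right) = \left(-514\right) \left(-459\right) = 235926$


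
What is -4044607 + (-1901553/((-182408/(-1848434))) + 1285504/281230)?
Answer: -298994107941191427/12824650460 ≈ -2.3314e+7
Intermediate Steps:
-4044607 + (-1901553/((-182408/(-1848434))) + 1285504/281230) = -4044607 + (-1901553/((-182408*(-1/1848434))) + 1285504*(1/281230)) = -4044607 + (-1901553/91204/924217 + 642752/140615) = -4044607 + (-1901553*924217/91204 + 642752/140615) = -4044607 + (-1757447609001/91204 + 642752/140615) = -4044607 - 247123436918122207/12824650460 = -298994107941191427/12824650460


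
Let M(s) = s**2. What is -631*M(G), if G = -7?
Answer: -30919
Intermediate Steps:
-631*M(G) = -631*(-7)**2 = -631*49 = -30919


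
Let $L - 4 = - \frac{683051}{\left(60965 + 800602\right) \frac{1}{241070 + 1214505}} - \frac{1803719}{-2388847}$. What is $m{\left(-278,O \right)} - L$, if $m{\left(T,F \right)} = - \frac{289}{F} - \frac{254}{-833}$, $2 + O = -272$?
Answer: $\frac{1580433478300451024783}{1369552974293406} \approx 1.154 \cdot 10^{6}$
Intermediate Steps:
$O = -274$ ($O = -2 - 272 = -274$)
$m{\left(T,F \right)} = \frac{254}{833} - \frac{289}{F}$ ($m{\left(T,F \right)} = - \frac{289}{F} - - \frac{254}{833} = - \frac{289}{F} + \frac{254}{833} = \frac{254}{833} - \frac{289}{F}$)
$L = - \frac{2375058246705907606}{2058151743249}$ ($L = 4 - \left(- \frac{1803719}{2388847} + 683051 \frac{241070 + 1214505}{60965 + 800602}\right) = 4 - \left(- \frac{1803719}{2388847} + \frac{683051}{861567 \cdot \frac{1}{1455575}}\right) = 4 + \left(- \frac{683051}{861567 \cdot \frac{1}{1455575}} + \frac{1803719}{2388847}\right) = 4 + \left(- \frac{683051}{\frac{861567}{1455575}} + \frac{1803719}{2388847}\right) = 4 + \left(\left(-683051\right) \frac{1455575}{861567} + \frac{1803719}{2388847}\right) = 4 + \left(- \frac{994231959325}{861567} + \frac{1803719}{2388847}\right) = 4 - \frac{2375066479312880602}{2058151743249} = - \frac{2375058246705907606}{2058151743249} \approx -1.154 \cdot 10^{6}$)
$m{\left(-278,O \right)} - L = \left(\frac{254}{833} - \frac{289}{-274}\right) - - \frac{2375058246705907606}{2058151743249} = \left(\frac{254}{833} - - \frac{289}{274}\right) + \frac{2375058246705907606}{2058151743249} = \left(\frac{254}{833} + \frac{289}{274}\right) + \frac{2375058246705907606}{2058151743249} = \frac{310333}{228242} + \frac{2375058246705907606}{2058151743249} = \frac{1580433478300451024783}{1369552974293406}$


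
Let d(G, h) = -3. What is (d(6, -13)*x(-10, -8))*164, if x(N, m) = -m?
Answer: -3936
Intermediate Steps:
(d(6, -13)*x(-10, -8))*164 = -(-3)*(-8)*164 = -3*8*164 = -24*164 = -3936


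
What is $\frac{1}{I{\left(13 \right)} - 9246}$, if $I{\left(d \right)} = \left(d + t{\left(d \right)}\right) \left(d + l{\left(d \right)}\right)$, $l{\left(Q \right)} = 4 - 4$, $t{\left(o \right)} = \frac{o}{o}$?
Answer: $- \frac{1}{9064} \approx -0.00011033$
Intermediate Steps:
$t{\left(o \right)} = 1$
$l{\left(Q \right)} = 0$ ($l{\left(Q \right)} = 4 - 4 = 0$)
$I{\left(d \right)} = d \left(1 + d\right)$ ($I{\left(d \right)} = \left(d + 1\right) \left(d + 0\right) = \left(1 + d\right) d = d \left(1 + d\right)$)
$\frac{1}{I{\left(13 \right)} - 9246} = \frac{1}{13 \left(1 + 13\right) - 9246} = \frac{1}{13 \cdot 14 - 9246} = \frac{1}{182 - 9246} = \frac{1}{-9064} = - \frac{1}{9064}$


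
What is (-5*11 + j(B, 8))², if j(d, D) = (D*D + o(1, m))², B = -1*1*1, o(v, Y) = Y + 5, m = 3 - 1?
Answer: 24860196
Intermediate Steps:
m = 2
o(v, Y) = 5 + Y
B = -1 (B = -1*1 = -1)
j(d, D) = (7 + D²)² (j(d, D) = (D*D + (5 + 2))² = (D² + 7)² = (7 + D²)²)
(-5*11 + j(B, 8))² = (-5*11 + (7 + 8²)²)² = (-55 + (7 + 64)²)² = (-55 + 71²)² = (-55 + 5041)² = 4986² = 24860196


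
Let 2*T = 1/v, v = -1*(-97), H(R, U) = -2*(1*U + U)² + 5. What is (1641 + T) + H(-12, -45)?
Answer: -2823475/194 ≈ -14554.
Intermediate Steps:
H(R, U) = 5 - 8*U² (H(R, U) = -2*(U + U)² + 5 = -2*4*U² + 5 = -8*U² + 5 = 5 - 8*U²)
v = 97
T = 1/194 (T = (½)/97 = (½)*(1/97) = 1/194 ≈ 0.0051546)
(1641 + T) + H(-12, -45) = (1641 + 1/194) + (5 - 8*(-45)²) = 318355/194 + (5 - 8*2025) = 318355/194 + (5 - 16200) = 318355/194 - 16195 = -2823475/194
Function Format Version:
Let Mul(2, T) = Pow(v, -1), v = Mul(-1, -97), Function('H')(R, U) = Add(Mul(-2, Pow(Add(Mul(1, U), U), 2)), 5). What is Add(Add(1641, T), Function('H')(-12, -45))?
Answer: Rational(-2823475, 194) ≈ -14554.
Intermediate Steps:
Function('H')(R, U) = Add(5, Mul(-8, Pow(U, 2))) (Function('H')(R, U) = Add(Mul(-2, Pow(Add(U, U), 2)), 5) = Add(Mul(-2, Pow(Mul(2, U), 2)), 5) = Add(Mul(-2, Mul(4, Pow(U, 2))), 5) = Add(Mul(-8, Pow(U, 2)), 5) = Add(5, Mul(-8, Pow(U, 2))))
v = 97
T = Rational(1, 194) (T = Mul(Rational(1, 2), Pow(97, -1)) = Mul(Rational(1, 2), Rational(1, 97)) = Rational(1, 194) ≈ 0.0051546)
Add(Add(1641, T), Function('H')(-12, -45)) = Add(Add(1641, Rational(1, 194)), Add(5, Mul(-8, Pow(-45, 2)))) = Add(Rational(318355, 194), Add(5, Mul(-8, 2025))) = Add(Rational(318355, 194), Add(5, -16200)) = Add(Rational(318355, 194), -16195) = Rational(-2823475, 194)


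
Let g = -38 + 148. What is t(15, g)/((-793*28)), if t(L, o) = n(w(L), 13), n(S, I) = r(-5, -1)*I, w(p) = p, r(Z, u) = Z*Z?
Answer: -25/1708 ≈ -0.014637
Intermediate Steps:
g = 110
r(Z, u) = Z**2
n(S, I) = 25*I (n(S, I) = (-5)**2*I = 25*I)
t(L, o) = 325 (t(L, o) = 25*13 = 325)
t(15, g)/((-793*28)) = 325/((-793*28)) = 325/(-22204) = 325*(-1/22204) = -25/1708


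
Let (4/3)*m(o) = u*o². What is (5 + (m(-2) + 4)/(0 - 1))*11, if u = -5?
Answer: 176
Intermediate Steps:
m(o) = -15*o²/4 (m(o) = 3*(-5*o²)/4 = -15*o²/4)
(5 + (m(-2) + 4)/(0 - 1))*11 = (5 + (-15/4*(-2)² + 4)/(0 - 1))*11 = (5 + (-15/4*4 + 4)/(-1))*11 = (5 + (-15 + 4)*(-1))*11 = (5 - 11*(-1))*11 = (5 + 11)*11 = 16*11 = 176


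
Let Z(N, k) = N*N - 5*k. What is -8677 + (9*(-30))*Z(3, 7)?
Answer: -1657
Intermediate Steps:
Z(N, k) = N² - 5*k
-8677 + (9*(-30))*Z(3, 7) = -8677 + (9*(-30))*(3² - 5*7) = -8677 - 270*(9 - 35) = -8677 - 270*(-26) = -8677 + 7020 = -1657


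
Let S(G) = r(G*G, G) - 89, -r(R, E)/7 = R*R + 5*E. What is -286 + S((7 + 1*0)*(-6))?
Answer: -21780777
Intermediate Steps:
r(R, E) = -35*E - 7*R² (r(R, E) = -7*(R*R + 5*E) = -7*(R² + 5*E) = -35*E - 7*R²)
S(G) = -89 - 35*G - 7*G⁴ (S(G) = (-35*G - 7*G⁴) - 89 = -89 - 35*G - 7*G⁴)
-286 + S((7 + 1*0)*(-6)) = -286 + (-89 - 35*(7 + 1*0)*(-6) - 7*1296*(7 + 1*0)⁴) = -286 + (-89 - 35*(7 + 0)*(-6) - 7*1296*(7 + 0)⁴) = -286 + (-89 - 245*(-6) - 7*(7*(-6))⁴) = -286 + (-89 - 35*(-42) - 7*(-42)⁴) = -286 + (-89 + 1470 - 7*3111696) = -286 + (-89 + 1470 - 21781872) = -286 - 21780491 = -21780777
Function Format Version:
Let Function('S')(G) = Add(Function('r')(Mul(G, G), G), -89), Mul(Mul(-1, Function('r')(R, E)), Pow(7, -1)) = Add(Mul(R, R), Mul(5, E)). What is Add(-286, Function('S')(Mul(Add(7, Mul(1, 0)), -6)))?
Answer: -21780777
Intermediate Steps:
Function('r')(R, E) = Add(Mul(-35, E), Mul(-7, Pow(R, 2))) (Function('r')(R, E) = Mul(-7, Add(Mul(R, R), Mul(5, E))) = Mul(-7, Add(Pow(R, 2), Mul(5, E))) = Add(Mul(-35, E), Mul(-7, Pow(R, 2))))
Function('S')(G) = Add(-89, Mul(-35, G), Mul(-7, Pow(G, 4))) (Function('S')(G) = Add(Add(Mul(-35, G), Mul(-7, Pow(Mul(G, G), 2))), -89) = Add(Add(Mul(-35, G), Mul(-7, Pow(Pow(G, 2), 2))), -89) = Add(Add(Mul(-35, G), Mul(-7, Pow(G, 4))), -89) = Add(-89, Mul(-35, G), Mul(-7, Pow(G, 4))))
Add(-286, Function('S')(Mul(Add(7, Mul(1, 0)), -6))) = Add(-286, Add(-89, Mul(-35, Mul(Add(7, Mul(1, 0)), -6)), Mul(-7, Pow(Mul(Add(7, Mul(1, 0)), -6), 4)))) = Add(-286, Add(-89, Mul(-35, Mul(Add(7, 0), -6)), Mul(-7, Pow(Mul(Add(7, 0), -6), 4)))) = Add(-286, Add(-89, Mul(-35, Mul(7, -6)), Mul(-7, Pow(Mul(7, -6), 4)))) = Add(-286, Add(-89, Mul(-35, -42), Mul(-7, Pow(-42, 4)))) = Add(-286, Add(-89, 1470, Mul(-7, 3111696))) = Add(-286, Add(-89, 1470, -21781872)) = Add(-286, -21780491) = -21780777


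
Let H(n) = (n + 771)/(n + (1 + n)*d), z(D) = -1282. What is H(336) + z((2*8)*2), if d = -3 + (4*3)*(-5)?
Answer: -8929499/6965 ≈ -1282.1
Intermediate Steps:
d = -63 (d = -3 + 12*(-5) = -3 - 60 = -63)
H(n) = (771 + n)/(-63 - 62*n) (H(n) = (n + 771)/(n + (1 + n)*(-63)) = (771 + n)/(n + (-63 - 63*n)) = (771 + n)/(-63 - 62*n))
H(336) + z((2*8)*2) = (-771 - 1*336)/(63 + 62*336) - 1282 = (-771 - 336)/(63 + 20832) - 1282 = -1107/20895 - 1282 = (1/20895)*(-1107) - 1282 = -369/6965 - 1282 = -8929499/6965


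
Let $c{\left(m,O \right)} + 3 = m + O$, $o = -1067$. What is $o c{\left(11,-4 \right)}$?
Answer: $-4268$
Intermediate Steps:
$c{\left(m,O \right)} = -3 + O + m$ ($c{\left(m,O \right)} = -3 + \left(m + O\right) = -3 + \left(O + m\right) = -3 + O + m$)
$o c{\left(11,-4 \right)} = - 1067 \left(-3 - 4 + 11\right) = \left(-1067\right) 4 = -4268$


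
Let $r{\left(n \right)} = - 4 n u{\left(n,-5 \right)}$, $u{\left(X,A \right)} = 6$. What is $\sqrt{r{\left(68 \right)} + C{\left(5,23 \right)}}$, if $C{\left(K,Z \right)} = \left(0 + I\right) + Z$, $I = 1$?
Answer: $2 i \sqrt{402} \approx 40.1 i$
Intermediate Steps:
$C{\left(K,Z \right)} = 1 + Z$ ($C{\left(K,Z \right)} = \left(0 + 1\right) + Z = 1 + Z$)
$r{\left(n \right)} = - 24 n$ ($r{\left(n \right)} = - 4 n 6 = - 24 n$)
$\sqrt{r{\left(68 \right)} + C{\left(5,23 \right)}} = \sqrt{\left(-24\right) 68 + \left(1 + 23\right)} = \sqrt{-1632 + 24} = \sqrt{-1608} = 2 i \sqrt{402}$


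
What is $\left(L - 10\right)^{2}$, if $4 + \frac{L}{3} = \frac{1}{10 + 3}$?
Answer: $\frac{80089}{169} \approx 473.9$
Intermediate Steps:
$L = - \frac{153}{13}$ ($L = -12 + \frac{3}{10 + 3} = -12 + \frac{3}{13} = - \frac{153}{13} \approx -11.769$)
$\left(L - 10\right)^{2} = \left(- \frac{153}{13} - 10\right)^{2} = \left(- \frac{283}{13}\right)^{2} = \frac{80089}{169}$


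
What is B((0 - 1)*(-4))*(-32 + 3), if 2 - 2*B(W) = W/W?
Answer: -29/2 ≈ -14.500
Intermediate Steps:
B(W) = ½ (B(W) = 1 - W/(2*W) = 1 - ½*1 = 1 - ½ = ½)
B((0 - 1)*(-4))*(-32 + 3) = (-32 + 3)/2 = (½)*(-29) = -29/2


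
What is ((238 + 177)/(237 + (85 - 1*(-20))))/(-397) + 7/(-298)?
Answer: -268522/10115163 ≈ -0.026546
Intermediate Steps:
((238 + 177)/(237 + (85 - 1*(-20))))/(-397) + 7/(-298) = (415/(237 + (85 + 20)))*(-1/397) + 7*(-1/298) = (415/(237 + 105))*(-1/397) - 7/298 = (415/342)*(-1/397) - 7/298 = -415/135774 - 7/298 = -268522/10115163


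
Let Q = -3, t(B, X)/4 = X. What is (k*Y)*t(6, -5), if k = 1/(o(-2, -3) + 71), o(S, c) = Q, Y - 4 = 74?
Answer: -390/17 ≈ -22.941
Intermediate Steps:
t(B, X) = 4*X
Y = 78 (Y = 4 + 74 = 78)
o(S, c) = -3
k = 1/68 (k = 1/(-3 + 71) = 1/68 ≈ 0.014706)
(k*Y)*t(6, -5) = ((1/68)*78)*(4*(-5)) = (39/34)*(-20) = -390/17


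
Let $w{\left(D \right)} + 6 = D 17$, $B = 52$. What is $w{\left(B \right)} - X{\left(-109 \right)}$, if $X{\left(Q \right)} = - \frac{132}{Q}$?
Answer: $\frac{95570}{109} \approx 876.79$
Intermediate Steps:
$w{\left(D \right)} = -6 + 17 D$ ($w{\left(D \right)} = -6 + D 17 = -6 + 17 D$)
$w{\left(B \right)} - X{\left(-109 \right)} = \left(-6 + 17 \cdot 52\right) - - \frac{132}{-109} = \left(-6 + 884\right) - \left(-132\right) \left(- \frac{1}{109}\right) = 878 - \frac{132}{109} = \frac{95570}{109}$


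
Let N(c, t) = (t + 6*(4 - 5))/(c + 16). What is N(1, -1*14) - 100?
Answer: -1720/17 ≈ -101.18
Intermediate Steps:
N(c, t) = (-6 + t)/(16 + c) (N(c, t) = (t + 6*(-1))/(16 + c) = (t - 6)/(16 + c) = (-6 + t)/(16 + c))
N(1, -1*14) - 100 = (-6 - 1*14)/(16 + 1) - 100 = (-6 - 14)/17 - 100 = (1/17)*(-20) - 100 = -20/17 - 100 = -1720/17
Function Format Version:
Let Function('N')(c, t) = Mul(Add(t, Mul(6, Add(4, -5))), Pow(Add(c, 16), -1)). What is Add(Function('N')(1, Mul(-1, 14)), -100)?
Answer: Rational(-1720, 17) ≈ -101.18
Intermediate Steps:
Function('N')(c, t) = Mul(Pow(Add(16, c), -1), Add(-6, t)) (Function('N')(c, t) = Mul(Add(t, Mul(6, -1)), Pow(Add(16, c), -1)) = Mul(Add(t, -6), Pow(Add(16, c), -1)) = Mul(Add(-6, t), Pow(Add(16, c), -1)) = Mul(Pow(Add(16, c), -1), Add(-6, t)))
Add(Function('N')(1, Mul(-1, 14)), -100) = Add(Mul(Pow(Add(16, 1), -1), Add(-6, Mul(-1, 14))), -100) = Add(Mul(Pow(17, -1), Add(-6, -14)), -100) = Add(Mul(Rational(1, 17), -20), -100) = Add(Rational(-20, 17), -100) = Rational(-1720, 17)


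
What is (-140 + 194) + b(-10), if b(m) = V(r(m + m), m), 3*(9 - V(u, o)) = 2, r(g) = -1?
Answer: 187/3 ≈ 62.333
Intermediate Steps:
V(u, o) = 25/3 (V(u, o) = 9 - ⅓*2 = 9 - ⅔ = 25/3)
b(m) = 25/3
(-140 + 194) + b(-10) = (-140 + 194) + 25/3 = 54 + 25/3 = 187/3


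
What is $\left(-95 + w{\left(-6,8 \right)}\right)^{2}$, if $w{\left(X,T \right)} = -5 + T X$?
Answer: $21904$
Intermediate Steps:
$\left(-95 + w{\left(-6,8 \right)}\right)^{2} = \left(-95 + \left(-5 + 8 \left(-6\right)\right)\right)^{2} = \left(-95 - 53\right)^{2} = \left(-148\right)^{2} = 21904$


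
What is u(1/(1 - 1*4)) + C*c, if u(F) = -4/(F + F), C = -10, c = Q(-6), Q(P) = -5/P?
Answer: -7/3 ≈ -2.3333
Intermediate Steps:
c = ⅚ (c = -5/(-6) = -5*(-⅙) = ⅚ ≈ 0.83333)
u(F) = -2/F (u(F) = -4/(2*F) = (1/(2*F))*(-4) = -2/F)
u(1/(1 - 1*4)) + C*c = -2/(1/(1 - 1*4)) - 10*⅚ = -2/(1/(1 - 4)) - 25/3 = -2/(1/(-3)) - 25/3 = -2/(-⅓) - 25/3 = -2*(-3) - 25/3 = 6 - 25/3 = -7/3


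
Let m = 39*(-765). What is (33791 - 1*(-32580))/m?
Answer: -66371/29835 ≈ -2.2246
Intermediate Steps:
m = -29835
(33791 - 1*(-32580))/m = (33791 - 1*(-32580))/(-29835) = (33791 + 32580)*(-1/29835) = 66371*(-1/29835) = -66371/29835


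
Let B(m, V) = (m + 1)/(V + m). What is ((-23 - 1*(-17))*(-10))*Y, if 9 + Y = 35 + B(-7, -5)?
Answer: 1590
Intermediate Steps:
B(m, V) = (1 + m)/(V + m)
Y = 53/2 (Y = -9 + (35 + (1 - 7)/(-5 - 7)) = -9 + (35 - 6/(-12)) = -9 + (35 - 1/12*(-6)) = -9 + (35 + ½) = -9 + 71/2 = 53/2 ≈ 26.500)
((-23 - 1*(-17))*(-10))*Y = ((-23 - 1*(-17))*(-10))*(53/2) = ((-23 + 17)*(-10))*(53/2) = -6*(-10)*(53/2) = 60*(53/2) = 1590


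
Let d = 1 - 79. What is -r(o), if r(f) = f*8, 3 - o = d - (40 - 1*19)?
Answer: -816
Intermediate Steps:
d = -78
o = 102 (o = 3 - (-78 - (40 - 1*19)) = 3 - (-78 - (40 - 19)) = 3 - (-78 - 1*21) = 3 - (-78 - 21) = 3 - 1*(-99) = 3 + 99 = 102)
r(f) = 8*f
-r(o) = -8*102 = -1*816 = -816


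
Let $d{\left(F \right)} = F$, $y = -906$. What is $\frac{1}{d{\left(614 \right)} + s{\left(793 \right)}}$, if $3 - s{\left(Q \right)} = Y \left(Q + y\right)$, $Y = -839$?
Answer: $- \frac{1}{94190} \approx -1.0617 \cdot 10^{-5}$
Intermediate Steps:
$s{\left(Q \right)} = -760131 + 839 Q$ ($s{\left(Q \right)} = 3 - - 839 \left(Q - 906\right) = 3 - - 839 \left(-906 + Q\right) = 3 - \left(760134 - 839 Q\right) = 3 + \left(-760134 + 839 Q\right) = -760131 + 839 Q$)
$\frac{1}{d{\left(614 \right)} + s{\left(793 \right)}} = \frac{1}{614 + \left(-760131 + 839 \cdot 793\right)} = \frac{1}{614 + \left(-760131 + 665327\right)} = \frac{1}{614 - 94804} = \frac{1}{-94190} = - \frac{1}{94190}$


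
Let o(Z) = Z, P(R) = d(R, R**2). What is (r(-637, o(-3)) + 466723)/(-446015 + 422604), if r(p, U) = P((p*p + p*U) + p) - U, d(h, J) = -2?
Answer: -466724/23411 ≈ -19.936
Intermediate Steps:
P(R) = -2
r(p, U) = -2 - U
(r(-637, o(-3)) + 466723)/(-446015 + 422604) = ((-2 - 1*(-3)) + 466723)/(-446015 + 422604) = ((-2 + 3) + 466723)/(-23411) = (1 + 466723)*(-1/23411) = 466724*(-1/23411) = -466724/23411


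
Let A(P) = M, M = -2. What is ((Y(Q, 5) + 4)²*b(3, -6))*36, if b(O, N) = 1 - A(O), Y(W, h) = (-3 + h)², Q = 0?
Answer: 6912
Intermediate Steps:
A(P) = -2
b(O, N) = 3 (b(O, N) = 1 - 1*(-2) = 1 + 2 = 3)
((Y(Q, 5) + 4)²*b(3, -6))*36 = (((-3 + 5)² + 4)²*3)*36 = ((2² + 4)²*3)*36 = ((4 + 4)²*3)*36 = (8²*3)*36 = (64*3)*36 = 192*36 = 6912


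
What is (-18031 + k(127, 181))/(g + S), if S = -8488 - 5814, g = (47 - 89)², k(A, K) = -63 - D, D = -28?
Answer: 9033/6269 ≈ 1.4409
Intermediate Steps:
k(A, K) = -35 (k(A, K) = -63 - 1*(-28) = -63 + 28 = -35)
g = 1764 (g = (-42)² = 1764)
S = -14302
(-18031 + k(127, 181))/(g + S) = (-18031 - 35)/(1764 - 14302) = -18066/(-12538) = -18066*(-1/12538) = 9033/6269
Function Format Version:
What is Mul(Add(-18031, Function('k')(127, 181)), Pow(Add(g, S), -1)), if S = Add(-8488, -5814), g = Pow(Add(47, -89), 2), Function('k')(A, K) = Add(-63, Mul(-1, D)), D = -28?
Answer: Rational(9033, 6269) ≈ 1.4409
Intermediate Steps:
Function('k')(A, K) = -35 (Function('k')(A, K) = Add(-63, Mul(-1, -28)) = Add(-63, 28) = -35)
g = 1764 (g = Pow(-42, 2) = 1764)
S = -14302
Mul(Add(-18031, Function('k')(127, 181)), Pow(Add(g, S), -1)) = Mul(Add(-18031, -35), Pow(Add(1764, -14302), -1)) = Mul(-18066, Pow(-12538, -1)) = Mul(-18066, Rational(-1, 12538)) = Rational(9033, 6269)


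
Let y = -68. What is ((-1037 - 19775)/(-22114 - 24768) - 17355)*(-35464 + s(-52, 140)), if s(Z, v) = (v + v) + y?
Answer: 1303709169868/2131 ≈ 6.1178e+8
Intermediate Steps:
s(Z, v) = -68 + 2*v (s(Z, v) = (v + v) - 68 = 2*v - 68 = -68 + 2*v)
((-1037 - 19775)/(-22114 - 24768) - 17355)*(-35464 + s(-52, 140)) = ((-1037 - 19775)/(-22114 - 24768) - 17355)*(-35464 + (-68 + 2*140)) = (-20812/(-46882) - 17355)*(-35464 + (-68 + 280)) = (-20812*(-1/46882) - 17355)*(-35464 + 212) = (946/2131 - 17355)*(-35252) = -36982559/2131*(-35252) = 1303709169868/2131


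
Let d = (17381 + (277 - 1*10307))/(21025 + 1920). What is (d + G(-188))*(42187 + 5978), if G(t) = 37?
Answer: 634530156/353 ≈ 1.7975e+6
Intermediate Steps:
d = 7351/22945 (d = (17381 + (277 - 10307))/22945 = (17381 - 10030)*(1/22945) = 7351*(1/22945) = 7351/22945 ≈ 0.32037)
(d + G(-188))*(42187 + 5978) = (7351/22945 + 37)*(42187 + 5978) = (856316/22945)*48165 = 634530156/353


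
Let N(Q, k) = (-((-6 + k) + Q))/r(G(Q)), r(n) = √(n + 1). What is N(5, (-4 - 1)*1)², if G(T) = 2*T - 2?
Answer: 4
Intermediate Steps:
G(T) = -2 + 2*T
r(n) = √(1 + n)
N(Q, k) = (6 - Q - k)/√(-1 + 2*Q) (N(Q, k) = (-((-6 + k) + Q))/(√(1 + (-2 + 2*Q))) = (-(-6 + Q + k))/(√(-1 + 2*Q)) = (6 - Q - k)/√(-1 + 2*Q))
N(5, (-4 - 1)*1)² = ((6 - 1*5 - (-4 - 1))/√(-1 + 2*5))² = ((6 - 5 - (-5))/√(-1 + 10))² = ((6 - 5 - 1*(-5))/√9)² = ((6 - 5 + 5)/3)² = ((⅓)*6)² = 2² = 4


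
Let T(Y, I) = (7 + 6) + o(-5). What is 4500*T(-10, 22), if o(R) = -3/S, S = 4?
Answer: 55125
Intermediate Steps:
o(R) = -¾ (o(R) = -3/4 = -3*¼ = -¾)
T(Y, I) = 49/4 (T(Y, I) = (7 + 6) - ¾ = 13 - ¾ = 49/4)
4500*T(-10, 22) = 4500*(49/4) = 55125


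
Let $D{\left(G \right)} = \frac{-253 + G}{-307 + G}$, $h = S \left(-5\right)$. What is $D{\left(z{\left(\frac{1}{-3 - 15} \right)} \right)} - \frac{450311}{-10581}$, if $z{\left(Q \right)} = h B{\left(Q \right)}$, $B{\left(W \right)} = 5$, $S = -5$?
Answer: $\frac{41655485}{962871} \approx 43.262$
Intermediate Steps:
$h = 25$ ($h = \left(-5\right) \left(-5\right) = 25$)
$z{\left(Q \right)} = 125$ ($z{\left(Q \right)} = 25 \cdot 5 = 125$)
$D{\left(G \right)} = \frac{-253 + G}{-307 + G}$
$D{\left(z{\left(\frac{1}{-3 - 15} \right)} \right)} - \frac{450311}{-10581} = \frac{-253 + 125}{-307 + 125} - \frac{450311}{-10581} = \frac{1}{-182} \left(-128\right) - - \frac{450311}{10581} = \left(- \frac{1}{182}\right) \left(-128\right) + \frac{450311}{10581} = \frac{64}{91} + \frac{450311}{10581} = \frac{41655485}{962871}$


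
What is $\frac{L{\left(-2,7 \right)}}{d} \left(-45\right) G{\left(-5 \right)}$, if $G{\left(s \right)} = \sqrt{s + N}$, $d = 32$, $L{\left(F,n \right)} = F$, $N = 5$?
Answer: $0$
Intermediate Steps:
$G{\left(s \right)} = \sqrt{5 + s}$ ($G{\left(s \right)} = \sqrt{s + 5} = \sqrt{5 + s}$)
$\frac{L{\left(-2,7 \right)}}{d} \left(-45\right) G{\left(-5 \right)} = - \frac{2}{32} \left(-45\right) \sqrt{5 - 5} = \left(-2\right) \frac{1}{32} \left(-45\right) \sqrt{0} = \left(- \frac{1}{16}\right) \left(-45\right) 0 = \frac{45}{16} \cdot 0 = 0$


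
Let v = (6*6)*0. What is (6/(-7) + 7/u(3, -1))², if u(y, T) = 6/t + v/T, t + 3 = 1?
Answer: 4489/441 ≈ 10.179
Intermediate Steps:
t = -2 (t = -3 + 1 = -2)
v = 0 (v = 36*0 = 0)
u(y, T) = -3 (u(y, T) = 6/(-2) + 0/T = 6*(-½) + 0 = -3 + 0 = -3)
(6/(-7) + 7/u(3, -1))² = (6/(-7) + 7/(-3))² = (6*(-⅐) + 7*(-⅓))² = (-6/7 - 7/3)² = (-67/21)² = 4489/441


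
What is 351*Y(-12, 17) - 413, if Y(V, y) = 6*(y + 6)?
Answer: 48025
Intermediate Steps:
Y(V, y) = 36 + 6*y (Y(V, y) = 6*(6 + y) = 36 + 6*y)
351*Y(-12, 17) - 413 = 351*(36 + 6*17) - 413 = 351*(36 + 102) - 413 = 351*138 - 413 = 48438 - 413 = 48025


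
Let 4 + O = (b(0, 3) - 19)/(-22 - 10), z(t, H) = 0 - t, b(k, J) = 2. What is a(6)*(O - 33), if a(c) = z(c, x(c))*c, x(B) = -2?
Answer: 10503/8 ≈ 1312.9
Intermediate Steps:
z(t, H) = -t
O = -111/32 (O = -4 + (2 - 19)/(-22 - 10) = -4 - 17/(-32) = -4 - 17*(-1/32) = -4 + 17/32 = -111/32 ≈ -3.4688)
a(c) = -c² (a(c) = (-c)*c = -c²)
a(6)*(O - 33) = (-1*6²)*(-111/32 - 33) = -1*36*(-1167/32) = -36*(-1167/32) = 10503/8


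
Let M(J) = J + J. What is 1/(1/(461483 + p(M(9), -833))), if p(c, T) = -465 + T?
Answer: 460185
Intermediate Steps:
M(J) = 2*J
1/(1/(461483 + p(M(9), -833))) = 1/(1/(461483 + (-465 - 833))) = 1/(1/(461483 - 1298)) = 1/(1/460185) = 460185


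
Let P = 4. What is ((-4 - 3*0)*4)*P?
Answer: -64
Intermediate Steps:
((-4 - 3*0)*4)*P = ((-4 - 3*0)*4)*4 = ((-4 + 0)*4)*4 = -4*4*4 = -16*4 = -64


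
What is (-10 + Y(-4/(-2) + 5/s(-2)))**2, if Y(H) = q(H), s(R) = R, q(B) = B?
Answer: 441/4 ≈ 110.25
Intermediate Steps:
Y(H) = H
(-10 + Y(-4/(-2) + 5/s(-2)))**2 = (-10 + (-4/(-2) + 5/(-2)))**2 = (-10 + (-4*(-1/2) + 5*(-1/2)))**2 = (-10 + (2 - 5/2))**2 = (-10 - 1/2)**2 = (-21/2)**2 = 441/4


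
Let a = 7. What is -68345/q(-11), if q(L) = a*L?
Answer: 68345/77 ≈ 887.60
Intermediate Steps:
q(L) = 7*L
-68345/q(-11) = -68345/(7*(-11)) = -68345/(-77) = -68345*(-1/77) = 68345/77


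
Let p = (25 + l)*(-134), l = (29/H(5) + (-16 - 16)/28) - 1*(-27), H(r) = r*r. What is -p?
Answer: 1219802/175 ≈ 6970.3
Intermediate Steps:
H(r) = r**2
l = 4728/175 (l = (29/(5**2) + (-16 - 16)/28) - 1*(-27) = (29/25 - 32*1/28) + 27 = (29*(1/25) - 8/7) + 27 = (29/25 - 8/7) + 27 = 3/175 + 27 = 4728/175 ≈ 27.017)
p = -1219802/175 (p = (25 + 4728/175)*(-134) = (9103/175)*(-134) = -1219802/175 ≈ -6970.3)
-p = -1*(-1219802/175) = 1219802/175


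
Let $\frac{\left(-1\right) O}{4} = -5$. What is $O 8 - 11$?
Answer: $149$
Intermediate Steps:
$O = 20$ ($O = \left(-4\right) \left(-5\right) = 20$)
$O 8 - 11 = 20 \cdot 8 - 11 = 160 - 11 = 149$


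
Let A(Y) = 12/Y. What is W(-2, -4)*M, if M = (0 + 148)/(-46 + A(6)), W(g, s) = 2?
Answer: -74/11 ≈ -6.7273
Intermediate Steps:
M = -37/11 (M = (0 + 148)/(-46 + 12/6) = 148/(-46 + 12*(⅙)) = 148/(-46 + 2) = 148/(-44) = 148*(-1/44) = -37/11 ≈ -3.3636)
W(-2, -4)*M = 2*(-37/11) = -74/11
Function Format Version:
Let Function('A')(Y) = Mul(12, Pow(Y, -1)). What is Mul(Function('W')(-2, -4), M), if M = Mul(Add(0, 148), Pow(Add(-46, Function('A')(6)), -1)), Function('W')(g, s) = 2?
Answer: Rational(-74, 11) ≈ -6.7273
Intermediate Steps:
M = Rational(-37, 11) (M = Mul(Add(0, 148), Pow(Add(-46, Mul(12, Pow(6, -1))), -1)) = Mul(148, Pow(Add(-46, Mul(12, Rational(1, 6))), -1)) = Mul(148, Pow(Add(-46, 2), -1)) = Mul(148, Pow(-44, -1)) = Mul(148, Rational(-1, 44)) = Rational(-37, 11) ≈ -3.3636)
Mul(Function('W')(-2, -4), M) = Mul(2, Rational(-37, 11)) = Rational(-74, 11)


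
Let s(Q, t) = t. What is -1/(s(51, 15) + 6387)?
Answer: -1/6402 ≈ -0.00015620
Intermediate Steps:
-1/(s(51, 15) + 6387) = -1/(15 + 6387) = -1/6402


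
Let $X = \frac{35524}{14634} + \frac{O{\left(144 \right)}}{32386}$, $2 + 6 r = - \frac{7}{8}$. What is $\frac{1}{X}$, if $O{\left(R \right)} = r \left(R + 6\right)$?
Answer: $\frac{1895746896}{4597713781} \approx 0.41232$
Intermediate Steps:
$r = - \frac{23}{48}$ ($r = - \frac{1}{3} + \frac{\left(-7\right) \frac{1}{8}}{6} = - \frac{1}{3} + \frac{1}{6} \left(- \frac{7}{8}\right) = - \frac{1}{3} - \frac{7}{48} = - \frac{23}{48} \approx -0.47917$)
$O{\left(R \right)} = - \frac{23}{8} - \frac{23 R}{48}$ ($O{\left(R \right)} = - \frac{23 \left(R + 6\right)}{48} = - \frac{23 \left(6 + R\right)}{48} = - \frac{23}{8} - \frac{23 R}{48}$)
$X = \frac{4597713781}{1895746896}$ ($X = \frac{35524}{14634} + \frac{- \frac{23}{8} - 69}{32386} = 35524 \cdot \frac{1}{14634} + \left(- \frac{23}{8} - 69\right) \frac{1}{32386} = \frac{17762}{7317} - \frac{575}{259088} = \frac{4597713781}{1895746896} \approx 2.4253$)
$\frac{1}{X} = \frac{1}{\frac{4597713781}{1895746896}} = \frac{1895746896}{4597713781}$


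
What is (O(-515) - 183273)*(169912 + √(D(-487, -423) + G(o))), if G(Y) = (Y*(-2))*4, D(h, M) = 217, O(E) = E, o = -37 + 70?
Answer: -31227786656 - 183788*I*√47 ≈ -3.1228e+10 - 1.26e+6*I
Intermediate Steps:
o = 33
G(Y) = -8*Y (G(Y) = -2*Y*4 = -8*Y)
(O(-515) - 183273)*(169912 + √(D(-487, -423) + G(o))) = (-515 - 183273)*(169912 + √(217 - 8*33)) = -183788*(169912 + √(217 - 264)) = -183788*(169912 + √(-47)) = -183788*(169912 + I*√47) = -31227786656 - 183788*I*√47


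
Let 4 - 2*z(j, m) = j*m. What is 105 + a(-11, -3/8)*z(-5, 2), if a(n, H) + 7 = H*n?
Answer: 679/8 ≈ 84.875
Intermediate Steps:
a(n, H) = -7 + H*n
z(j, m) = 2 - j*m/2
105 + a(-11, -3/8)*z(-5, 2) = 105 + (-7 - 3/8*(-11))*(2 - ½*(-5)*2) = 105 + (-7 - 3*⅛*(-11))*(2 + 5) = 105 + (-7 - 3/8*(-11))*7 = 105 + (-7 + 33/8)*7 = 105 - 23/8*7 = 105 - 161/8 = 679/8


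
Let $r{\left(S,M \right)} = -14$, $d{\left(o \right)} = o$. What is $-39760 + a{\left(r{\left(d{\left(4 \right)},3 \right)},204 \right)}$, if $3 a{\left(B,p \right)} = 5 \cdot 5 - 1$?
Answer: $-39752$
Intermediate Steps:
$a{\left(B,p \right)} = 8$ ($a{\left(B,p \right)} = \frac{5 \cdot 5 - 1}{3} = \frac{25 - 1}{3} = \frac{1}{3} \cdot 24 = 8$)
$-39760 + a{\left(r{\left(d{\left(4 \right)},3 \right)},204 \right)} = -39760 + 8 = -39752$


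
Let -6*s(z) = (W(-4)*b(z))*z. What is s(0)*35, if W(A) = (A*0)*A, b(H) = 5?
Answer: 0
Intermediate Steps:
W(A) = 0 (W(A) = 0*A = 0)
s(z) = 0 (s(z) = -0*5*z/6 = -0*z = -⅙*0 = 0)
s(0)*35 = 0*35 = 0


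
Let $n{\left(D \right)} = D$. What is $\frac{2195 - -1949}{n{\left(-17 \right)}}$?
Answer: $- \frac{4144}{17} \approx -243.76$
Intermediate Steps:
$\frac{2195 - -1949}{n{\left(-17 \right)}} = \frac{2195 - -1949}{-17} = \left(2195 + 1949\right) \left(- \frac{1}{17}\right) = 4144 \left(- \frac{1}{17}\right) = - \frac{4144}{17}$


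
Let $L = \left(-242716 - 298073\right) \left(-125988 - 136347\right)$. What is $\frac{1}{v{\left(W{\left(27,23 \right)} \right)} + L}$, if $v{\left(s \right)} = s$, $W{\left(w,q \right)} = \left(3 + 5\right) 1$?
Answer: $\frac{1}{141867882323} \approx 7.0488 \cdot 10^{-12}$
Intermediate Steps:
$W{\left(w,q \right)} = 8$ ($W{\left(w,q \right)} = 8 \cdot 1 = 8$)
$L = 141867882315$ ($L = \left(-540789\right) \left(-262335\right) = 141867882315$)
$\frac{1}{v{\left(W{\left(27,23 \right)} \right)} + L} = \frac{1}{8 + 141867882315} = \frac{1}{141867882323}$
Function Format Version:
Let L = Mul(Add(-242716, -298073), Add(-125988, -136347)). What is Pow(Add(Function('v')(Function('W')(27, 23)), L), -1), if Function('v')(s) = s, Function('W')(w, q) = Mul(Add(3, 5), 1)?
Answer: Rational(1, 141867882323) ≈ 7.0488e-12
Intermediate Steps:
Function('W')(w, q) = 8 (Function('W')(w, q) = Mul(8, 1) = 8)
L = 141867882315 (L = Mul(-540789, -262335) = 141867882315)
Pow(Add(Function('v')(Function('W')(27, 23)), L), -1) = Pow(Add(8, 141867882315), -1) = Pow(141867882323, -1) = Rational(1, 141867882323)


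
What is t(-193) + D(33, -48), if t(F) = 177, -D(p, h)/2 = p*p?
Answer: -2001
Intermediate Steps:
D(p, h) = -2*p² (D(p, h) = -2*p*p = -2*p²)
t(-193) + D(33, -48) = 177 - 2*33² = 177 - 2*1089 = 177 - 2178 = -2001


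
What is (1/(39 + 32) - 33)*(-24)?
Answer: 56208/71 ≈ 791.66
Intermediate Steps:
(1/(39 + 32) - 33)*(-24) = (1/71 - 33)*(-24) = -2342/71*(-24) = 56208/71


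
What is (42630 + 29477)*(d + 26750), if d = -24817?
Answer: 139382831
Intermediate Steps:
(42630 + 29477)*(d + 26750) = (42630 + 29477)*(-24817 + 26750) = 72107*1933 = 139382831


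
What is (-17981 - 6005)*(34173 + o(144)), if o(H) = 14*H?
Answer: -868029354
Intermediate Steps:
(-17981 - 6005)*(34173 + o(144)) = (-17981 - 6005)*(34173 + 14*144) = -23986*(34173 + 2016) = -23986*36189 = -868029354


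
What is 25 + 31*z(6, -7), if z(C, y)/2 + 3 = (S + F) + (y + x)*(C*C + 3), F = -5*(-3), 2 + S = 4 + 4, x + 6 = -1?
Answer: -32711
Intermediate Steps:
x = -7 (x = -6 - 1 = -7)
S = 6 (S = -2 + (4 + 4) = -2 + 8 = 6)
F = 15
z(C, y) = 36 + 2*(-7 + y)*(3 + C**2) (z(C, y) = -6 + 2*((6 + 15) + (y - 7)*(C*C + 3)) = -6 + 2*(21 + (-7 + y)*(C**2 + 3)) = -6 + 2*(21 + (-7 + y)*(3 + C**2)) = -6 + (42 + 2*(-7 + y)*(3 + C**2)) = 36 + 2*(-7 + y)*(3 + C**2))
25 + 31*z(6, -7) = 25 + 31*(-6 - 14*6**2 + 6*(-7) + 2*(-7)*6**2) = 25 + 31*(-6 - 14*36 - 42 + 2*(-7)*36) = 25 + 31*(-6 - 504 - 42 - 504) = 25 + 31*(-1056) = 25 - 32736 = -32711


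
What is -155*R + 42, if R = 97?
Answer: -14993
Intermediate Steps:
-155*R + 42 = -155*97 + 42 = -15035 + 42 = -14993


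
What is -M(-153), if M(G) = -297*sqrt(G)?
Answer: 891*I*sqrt(17) ≈ 3673.7*I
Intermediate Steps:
-M(-153) = -(-297)*sqrt(-153) = -(-297)*3*I*sqrt(17) = -(-891)*I*sqrt(17) = 891*I*sqrt(17)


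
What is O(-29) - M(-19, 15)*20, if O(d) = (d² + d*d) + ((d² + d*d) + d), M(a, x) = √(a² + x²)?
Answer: 3335 - 20*√586 ≈ 2850.9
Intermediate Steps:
O(d) = d + 4*d² (O(d) = (d² + d²) + ((d² + d²) + d) = 2*d² + (2*d² + d) = 2*d² + (d + 2*d²) = d + 4*d²)
O(-29) - M(-19, 15)*20 = -29*(1 + 4*(-29)) - √((-19)² + 15²)*20 = -29*(1 - 116) - √(361 + 225)*20 = -29*(-115) - √586*20 = 3335 - 20*√586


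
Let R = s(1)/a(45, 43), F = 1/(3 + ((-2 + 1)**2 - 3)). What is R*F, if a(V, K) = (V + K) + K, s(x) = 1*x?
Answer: 1/131 ≈ 0.0076336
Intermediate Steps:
s(x) = x
a(V, K) = V + 2*K (a(V, K) = (K + V) + K = V + 2*K)
F = 1 (F = 1/(3 + ((-1)**2 - 3)) = 1/(3 + (1 - 3)) = 1/(3 - 2) = 1/1 = 1)
R = 1/131 (R = 1/(45 + 2*43) = 1/(45 + 86) = 1/131 ≈ 0.0076336)
R*F = (1/131)*1 = 1/131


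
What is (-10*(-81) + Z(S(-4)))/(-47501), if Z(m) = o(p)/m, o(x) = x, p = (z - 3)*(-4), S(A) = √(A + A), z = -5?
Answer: -810/47501 + 8*I*√2/47501 ≈ -0.017052 + 0.00023818*I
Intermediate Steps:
S(A) = √2*√A (S(A) = √(2*A) = √2*√A)
p = 32 (p = (-5 - 3)*(-4) = -8*(-4) = 32)
Z(m) = 32/m
(-10*(-81) + Z(S(-4)))/(-47501) = (-10*(-81) + 32/((√2*√(-4))))/(-47501) = (810 + 32/((√2*(2*I))))*(-1/47501) = (810 + 32/((2*I*√2)))*(-1/47501) = (810 + 32*(-I*√2/4))*(-1/47501) = (810 - 8*I*√2)*(-1/47501) = -810/47501 + 8*I*√2/47501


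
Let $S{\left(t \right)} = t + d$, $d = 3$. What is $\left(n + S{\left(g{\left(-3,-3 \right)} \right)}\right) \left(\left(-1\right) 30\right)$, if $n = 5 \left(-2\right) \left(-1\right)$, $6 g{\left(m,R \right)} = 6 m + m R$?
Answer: $-345$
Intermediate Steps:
$g{\left(m,R \right)} = m + \frac{R m}{6}$ ($g{\left(m,R \right)} = \frac{6 m + m R}{6} = \frac{6 m + R m}{6} = m + \frac{R m}{6}$)
$n = 10$ ($n = \left(-10\right) \left(-1\right) = 10$)
$S{\left(t \right)} = 3 + t$ ($S{\left(t \right)} = t + 3 = 3 + t$)
$\left(n + S{\left(g{\left(-3,-3 \right)} \right)}\right) \left(\left(-1\right) 30\right) = \left(10 + \left(3 + \frac{1}{6} \left(-3\right) \left(6 - 3\right)\right)\right) \left(\left(-1\right) 30\right) = \left(10 + \left(3 + \frac{1}{6} \left(-3\right) 3\right)\right) \left(-30\right) = \left(10 + \left(3 - \frac{3}{2}\right)\right) \left(-30\right) = \left(10 + \frac{3}{2}\right) \left(-30\right) = \frac{23}{2} \left(-30\right) = -345$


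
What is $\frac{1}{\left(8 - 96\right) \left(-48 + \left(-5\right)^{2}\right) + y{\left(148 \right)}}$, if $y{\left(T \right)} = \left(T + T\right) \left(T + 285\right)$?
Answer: $\frac{1}{130192} \approx 7.681 \cdot 10^{-6}$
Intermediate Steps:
$y{\left(T \right)} = 2 T \left(285 + T\right)$
$\frac{1}{\left(8 - 96\right) \left(-48 + \left(-5\right)^{2}\right) + y{\left(148 \right)}} = \frac{1}{\left(8 - 96\right) \left(-48 + \left(-5\right)^{2}\right) + 2 \cdot 148 \left(285 + 148\right)} = \frac{1}{- 88 \left(-48 + 25\right) + 2 \cdot 148 \cdot 433} = \frac{1}{\left(-88\right) \left(-23\right) + 128168} = \frac{1}{2024 + 128168} = \frac{1}{130192}$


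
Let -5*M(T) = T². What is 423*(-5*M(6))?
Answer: 15228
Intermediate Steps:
M(T) = -T²/5
423*(-5*M(6)) = 423*(-(-1)*6²) = 423*(-(-1)*36) = 423*(-5*(-36/5)) = 423*36 = 15228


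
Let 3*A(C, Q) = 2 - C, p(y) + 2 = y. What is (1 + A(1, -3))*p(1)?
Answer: -4/3 ≈ -1.3333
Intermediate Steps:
p(y) = -2 + y
A(C, Q) = 2/3 - C/3 (A(C, Q) = (2 - C)/3 = 2/3 - C/3)
(1 + A(1, -3))*p(1) = (1 + (2/3 - 1/3*1))*(-2 + 1) = (1 + (2/3 - 1/3))*(-1) = (1 + 1/3)*(-1) = (4/3)*(-1) = -4/3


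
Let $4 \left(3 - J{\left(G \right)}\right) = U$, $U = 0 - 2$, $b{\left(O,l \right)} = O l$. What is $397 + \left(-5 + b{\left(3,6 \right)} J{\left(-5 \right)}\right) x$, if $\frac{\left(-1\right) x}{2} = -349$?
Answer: $40881$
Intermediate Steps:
$x = 698$ ($x = \left(-2\right) \left(-349\right) = 698$)
$U = -2$ ($U = 0 - 2 = -2$)
$J{\left(G \right)} = \frac{7}{2}$ ($J{\left(G \right)} = 3 - - \frac{1}{2} = 3 + \frac{1}{2} = \frac{7}{2}$)
$397 + \left(-5 + b{\left(3,6 \right)} J{\left(-5 \right)}\right) x = 397 + \left(-5 + 3 \cdot 6 \cdot \frac{7}{2}\right) 698 = 397 + \left(-5 + 18 \cdot \frac{7}{2}\right) 698 = 397 + \left(-5 + 63\right) 698 = 397 + 58 \cdot 698 = 397 + 40484 = 40881$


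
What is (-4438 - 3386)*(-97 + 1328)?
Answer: -9631344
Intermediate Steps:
(-4438 - 3386)*(-97 + 1328) = -7824*1231 = -9631344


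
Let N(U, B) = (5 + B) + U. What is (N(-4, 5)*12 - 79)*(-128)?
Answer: 896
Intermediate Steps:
N(U, B) = 5 + B + U
(N(-4, 5)*12 - 79)*(-128) = ((5 + 5 - 4)*12 - 79)*(-128) = (6*12 - 79)*(-128) = (72 - 79)*(-128) = -7*(-128) = 896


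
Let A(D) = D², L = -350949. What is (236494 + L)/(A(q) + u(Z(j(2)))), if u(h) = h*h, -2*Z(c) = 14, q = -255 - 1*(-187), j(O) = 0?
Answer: -114455/4673 ≈ -24.493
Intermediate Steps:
q = -68 (q = -255 + 187 = -68)
Z(c) = -7 (Z(c) = -½*14 = -7)
u(h) = h²
(236494 + L)/(A(q) + u(Z(j(2)))) = (236494 - 350949)/((-68)² + (-7)²) = -114455/(4624 + 49) = -114455/4673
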